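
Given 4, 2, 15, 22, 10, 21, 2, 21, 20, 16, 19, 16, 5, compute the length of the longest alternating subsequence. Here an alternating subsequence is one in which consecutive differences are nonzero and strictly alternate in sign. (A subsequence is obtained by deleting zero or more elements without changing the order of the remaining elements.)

10

A longest alternating subsequence is 4, 2, 15, 10, 21, 2, 21, 16, 19, 16 (positions 1,2,3,5,6,7,8,10,11,12); its 9 consecutive differences strictly alternate in sign, and length 10 is optimal.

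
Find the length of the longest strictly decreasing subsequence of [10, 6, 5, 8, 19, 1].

4

Scanning left to right, the best length ending at each element is: 10→1, 6→2, 5→3, 8→2, 19→1, 1→4.
So the longest decreasing subsequence has length 4, e.g. 10, 6, 5, 1.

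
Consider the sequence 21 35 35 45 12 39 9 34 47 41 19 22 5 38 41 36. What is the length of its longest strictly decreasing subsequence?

Let dp[i] be the longest decreasing subsequence ending at position i. Then dp = [1, 1, 1, 1, 2, 2, 3, 3, 1, 2, 4, 4, 5, 3, 2, 4].
The maximum is 5; one witness is 45, 39, 34, 19, 5 at positions 4,6,8,11,13.

5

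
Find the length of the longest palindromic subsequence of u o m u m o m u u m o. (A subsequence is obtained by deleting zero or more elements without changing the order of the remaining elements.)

9

Using dp[i][j] = 2 + dp[i+1][j−1] if the ends match, else max(dp[i+1][j], dp[i][j−1]):
dp[1][11] = 9. A witness is omumomumo at positions 2,3,4,5,6,7,9,10,11.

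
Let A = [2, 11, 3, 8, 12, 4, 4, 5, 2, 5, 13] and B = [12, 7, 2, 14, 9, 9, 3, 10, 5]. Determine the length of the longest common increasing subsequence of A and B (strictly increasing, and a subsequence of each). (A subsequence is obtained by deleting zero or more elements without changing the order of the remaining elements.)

3

A longest common strictly increasing subsequence is 2, 3, 5 (length 3); it appears in order in both A and B, and no longer such subsequence exists.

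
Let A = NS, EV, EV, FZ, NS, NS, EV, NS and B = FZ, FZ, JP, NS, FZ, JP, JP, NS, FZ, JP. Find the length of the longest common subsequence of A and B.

3

A longest common subsequence is NS, FZ, NS (length 3); the LCS DP confirms no longer common subsequence exists.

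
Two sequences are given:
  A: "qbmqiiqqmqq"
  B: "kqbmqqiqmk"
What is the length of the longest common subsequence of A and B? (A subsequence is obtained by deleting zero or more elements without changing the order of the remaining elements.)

A longest common subsequence is qbmqiqm (length 7); the LCS DP confirms no longer common subsequence exists.

7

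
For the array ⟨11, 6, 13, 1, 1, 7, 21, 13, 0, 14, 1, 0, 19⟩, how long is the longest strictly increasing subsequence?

5

Scanning left to right, the best length ending at each element is: 11→1, 6→1, 13→2, 1→1, 1→1, 7→2, 21→3, 13→3, 0→1, 14→4, 1→2, 0→1, 19→5.
So the longest increasing subsequence has length 5, e.g. 6, 7, 13, 14, 19.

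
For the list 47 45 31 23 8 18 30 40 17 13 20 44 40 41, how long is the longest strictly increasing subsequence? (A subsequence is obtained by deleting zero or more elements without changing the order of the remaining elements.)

Let dp[i] be the longest increasing subsequence ending at position i. Then dp = [1, 1, 1, 1, 1, 2, 3, 4, 2, 2, 3, 5, 4, 5].
The maximum is 5; one witness is 8, 18, 30, 40, 44 at positions 5,6,7,8,12.

5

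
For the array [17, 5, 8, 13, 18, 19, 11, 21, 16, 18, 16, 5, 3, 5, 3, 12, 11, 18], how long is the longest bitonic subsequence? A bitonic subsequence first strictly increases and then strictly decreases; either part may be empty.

10

Let inc[i] be the LIS ending at i and dec[i] the longest strictly decreasing subsequence starting at i. inc = [1, 1, 2, 3, 4, 5, 3, 6, 4, 5, 4, 1, 1, 2, 1, 4, 3, 5], dec = [5, 2, 3, 4, 4, 5, 3, 5, 3, 4, 3, 2, 1, 2, 1, 2, 1, 1].
max_i inc[i]+dec[i]−1 = 10, with one witness 5, 8, 13, 18, 19, 21, 18, 16, 12, 11.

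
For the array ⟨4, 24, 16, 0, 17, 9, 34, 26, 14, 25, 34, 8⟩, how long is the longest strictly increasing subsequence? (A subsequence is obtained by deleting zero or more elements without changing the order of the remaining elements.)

5

Let dp[i] be the longest increasing subsequence ending at position i. Then dp = [1, 2, 2, 1, 3, 2, 4, 4, 3, 4, 5, 2].
The maximum is 5; one witness is 4, 16, 17, 26, 34 at positions 1,3,5,8,11.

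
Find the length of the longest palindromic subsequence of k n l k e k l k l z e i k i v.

Using dp[i][j] = 2 + dp[i+1][j−1] if the ends match, else max(dp[i+1][j], dp[i][j−1]):
dp[1][15] = 7. A witness is kelklek at positions 4,5,7,8,9,11,13.

7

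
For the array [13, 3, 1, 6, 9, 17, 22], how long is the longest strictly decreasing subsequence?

3

Scanning left to right, the best length ending at each element is: 13→1, 3→2, 1→3, 6→2, 9→2, 17→1, 22→1.
So the longest decreasing subsequence has length 3, e.g. 13, 3, 1.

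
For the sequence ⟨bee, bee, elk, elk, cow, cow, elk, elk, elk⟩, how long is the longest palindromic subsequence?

One longest palindromic subsequence is elk elk cow cow elk elk (positions 3,4,5,6,8,9); it reads the same forward and backward, and the interval DP gives dp[1][9] = 6.

6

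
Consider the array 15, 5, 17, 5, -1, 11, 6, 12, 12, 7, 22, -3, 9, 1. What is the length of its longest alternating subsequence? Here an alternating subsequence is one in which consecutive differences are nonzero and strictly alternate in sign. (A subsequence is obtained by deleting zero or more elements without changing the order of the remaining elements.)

A longest alternating subsequence is 15, 5, 17, 5, 11, 6, 12, 7, 22, -3, 9, 1 (positions 1,2,3,4,6,7,8,10,11,12,13,14); its 11 consecutive differences strictly alternate in sign, and length 12 is optimal.

12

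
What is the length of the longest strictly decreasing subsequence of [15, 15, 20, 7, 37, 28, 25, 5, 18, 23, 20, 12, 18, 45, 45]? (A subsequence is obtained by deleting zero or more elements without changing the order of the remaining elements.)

Scanning left to right, the best length ending at each element is: 15→1, 15→1, 20→1, 7→2, 37→1, 28→2, 25→3, 5→4, 18→4, 23→4, 20→5, 12→6, 18→6, 45→1, 45→1.
So the longest decreasing subsequence has length 6, e.g. 37, 28, 25, 23, 20, 12.

6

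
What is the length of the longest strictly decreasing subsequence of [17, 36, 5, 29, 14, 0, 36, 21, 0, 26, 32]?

4

Let dp[i] be the longest decreasing subsequence ending at position i. Then dp = [1, 1, 2, 2, 3, 4, 1, 3, 4, 3, 2].
The maximum is 4; one witness is 36, 29, 14, 0 at positions 2,4,5,6.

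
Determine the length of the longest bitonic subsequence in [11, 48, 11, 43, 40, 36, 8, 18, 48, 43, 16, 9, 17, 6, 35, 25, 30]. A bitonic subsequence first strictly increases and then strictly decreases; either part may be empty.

One longest bitonic subsequence is 11, 48, 43, 40, 36, 18, 16, 9, 6 (positions 1,2,4,5,6,8,11,12,14): it rises to 48 then falls. Length 9 is optimal.

9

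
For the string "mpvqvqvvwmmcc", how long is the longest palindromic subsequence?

One longest palindromic subsequence is mvvqvvm (positions 1,3,5,6,7,8,11); it reads the same forward and backward, and the interval DP gives dp[1][13] = 7.

7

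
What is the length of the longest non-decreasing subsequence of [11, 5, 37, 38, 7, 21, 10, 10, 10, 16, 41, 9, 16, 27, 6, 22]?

8

Let dp[i] be the longest non-decreasing subsequence ending at position i. Then dp = [1, 1, 2, 3, 2, 3, 3, 4, 5, 6, 7, 3, 7, 8, 2, 8].
The maximum is 8; one witness is 5, 7, 10, 10, 10, 16, 16, 27 at positions 2,5,7,8,9,10,13,14.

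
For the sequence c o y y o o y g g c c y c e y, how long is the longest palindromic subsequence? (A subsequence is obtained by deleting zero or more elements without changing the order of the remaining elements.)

One longest palindromic subsequence is cyyooyyc (positions 1,3,4,5,6,7,12,13); it reads the same forward and backward, and the interval DP gives dp[1][15] = 8.

8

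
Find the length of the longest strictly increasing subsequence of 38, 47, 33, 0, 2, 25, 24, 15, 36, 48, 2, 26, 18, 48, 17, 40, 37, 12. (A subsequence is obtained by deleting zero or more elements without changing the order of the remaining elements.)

5

Let dp[i] be the longest increasing subsequence ending at position i. Then dp = [1, 2, 1, 1, 2, 3, 3, 3, 4, 5, 2, 4, 4, 5, 4, 5, 5, 3].
The maximum is 5; one witness is 0, 2, 25, 36, 48 at positions 4,5,6,9,10.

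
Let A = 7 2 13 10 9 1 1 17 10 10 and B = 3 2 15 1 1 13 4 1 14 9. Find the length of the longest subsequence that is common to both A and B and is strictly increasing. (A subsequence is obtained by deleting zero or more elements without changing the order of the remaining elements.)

2

For each value that appears in both, track the longest common increasing run ending there.
The best achievable length is 2; one witness is 2, 13 (A-positions 2,3, B-positions 2,6).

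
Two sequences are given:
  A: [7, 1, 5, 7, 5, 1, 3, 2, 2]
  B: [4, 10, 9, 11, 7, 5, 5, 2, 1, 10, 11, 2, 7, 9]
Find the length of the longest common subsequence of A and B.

A longest common subsequence is 7, 5, 5, 1, 2 (length 5); the LCS DP confirms no longer common subsequence exists.

5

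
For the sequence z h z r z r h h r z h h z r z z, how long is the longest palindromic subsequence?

Using dp[i][j] = 2 + dp[i+1][j−1] if the ends match, else max(dp[i+1][j], dp[i][j−1]):
dp[1][16] = 13. A witness is zzrzhhzhhzrzz at positions 1,3,4,5,7,8,10,11,12,13,14,15,16.

13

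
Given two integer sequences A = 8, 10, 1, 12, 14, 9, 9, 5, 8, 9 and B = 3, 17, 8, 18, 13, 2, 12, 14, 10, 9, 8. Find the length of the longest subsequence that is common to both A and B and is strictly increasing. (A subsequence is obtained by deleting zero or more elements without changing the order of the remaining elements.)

3

For each value that appears in both, track the longest common increasing run ending there.
The best achievable length is 3; one witness is 8, 12, 14 (A-positions 1,4,5, B-positions 3,7,8).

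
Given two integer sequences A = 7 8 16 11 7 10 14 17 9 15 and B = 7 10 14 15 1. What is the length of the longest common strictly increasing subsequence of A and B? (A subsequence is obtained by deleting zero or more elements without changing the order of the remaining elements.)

For each value that appears in both, track the longest common increasing run ending there.
The best achievable length is 4; one witness is 7, 10, 14, 15 (A-positions 1,6,7,10, B-positions 1,2,3,4).

4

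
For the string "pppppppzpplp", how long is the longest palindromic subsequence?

One longest palindromic subsequence is pppppppppp (positions 1,2,3,4,5,6,7,9,10,12); it reads the same forward and backward, and the interval DP gives dp[1][12] = 10.

10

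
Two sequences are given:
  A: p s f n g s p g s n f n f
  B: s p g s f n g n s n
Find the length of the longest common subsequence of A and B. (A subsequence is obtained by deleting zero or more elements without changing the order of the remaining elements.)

Backtracking the LCS table gives one alignment: p (A1,B2) → s (A2,B4) → f (A3,B5) → n (A4,B6) → g (A5,B7) → s (A9,B9) → n (A12,B10).
So the longest common subsequence has length 7.

7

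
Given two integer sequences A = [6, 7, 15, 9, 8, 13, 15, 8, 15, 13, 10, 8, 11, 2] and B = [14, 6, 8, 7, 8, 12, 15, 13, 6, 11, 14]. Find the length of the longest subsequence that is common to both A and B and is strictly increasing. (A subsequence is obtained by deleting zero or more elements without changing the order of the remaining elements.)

For each value that appears in both, track the longest common increasing run ending there.
The best achievable length is 4; one witness is 6, 7, 8, 15 (A-positions 1,2,5,7, B-positions 2,4,5,7).

4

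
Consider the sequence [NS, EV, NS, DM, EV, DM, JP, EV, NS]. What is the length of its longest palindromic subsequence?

7

Using dp[i][j] = 2 + dp[i+1][j−1] if the ends match, else max(dp[i+1][j], dp[i][j−1]):
dp[1][9] = 7. A witness is NS EV DM EV DM EV NS at positions 1,2,4,5,6,8,9.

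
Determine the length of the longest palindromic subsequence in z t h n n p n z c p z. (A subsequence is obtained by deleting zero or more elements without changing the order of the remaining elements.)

5

One longest palindromic subsequence is zpcpz (positions 1,6,9,10,11); it reads the same forward and backward, and the interval DP gives dp[1][11] = 5.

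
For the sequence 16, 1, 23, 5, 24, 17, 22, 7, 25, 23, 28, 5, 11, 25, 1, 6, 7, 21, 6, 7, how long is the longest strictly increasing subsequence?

Scanning left to right, the best length ending at each element is: 16→1, 1→1, 23→2, 5→2, 24→3, 17→3, 22→4, 7→3, 25→5, 23→5, 28→6, 5→2, 11→4, 25→6, 1→1, 6→3, 7→4, 21→5, 6→3, 7→4.
So the longest increasing subsequence has length 6, e.g. 1, 5, 17, 22, 25, 28.

6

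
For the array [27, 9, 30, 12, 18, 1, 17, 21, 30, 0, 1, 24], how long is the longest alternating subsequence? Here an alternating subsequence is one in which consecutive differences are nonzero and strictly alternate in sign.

Track the best alternating length ending on an up-step vs a down-step at each position: up/down = 1/1, 1/2, 3/1, 3/4, 5/4, 1/6, 7/6, 7/4, 7/1, 1/8, 9/8, 9/8.
The maximum over both is 9; one such subsequence is 27, 9, 30, 12, 18, 1, 17, 0, 1.

9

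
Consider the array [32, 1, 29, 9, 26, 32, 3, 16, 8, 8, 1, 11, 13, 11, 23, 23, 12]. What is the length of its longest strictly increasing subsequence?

6

Scanning left to right, the best length ending at each element is: 32→1, 1→1, 29→2, 9→2, 26→3, 32→4, 3→2, 16→3, 8→3, 8→3, 1→1, 11→4, 13→5, 11→4, 23→6, 23→6, 12→5.
So the longest increasing subsequence has length 6, e.g. 1, 3, 8, 11, 13, 23.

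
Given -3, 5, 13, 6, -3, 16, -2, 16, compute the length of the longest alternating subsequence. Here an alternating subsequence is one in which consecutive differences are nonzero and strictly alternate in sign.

Track the best alternating length ending on an up-step vs a down-step at each position: up/down = 1/1, 2/1, 2/1, 2/3, 1/3, 4/1, 4/5, 6/1.
The maximum over both is 6; one such subsequence is -3, 13, 6, 16, -2, 16.

6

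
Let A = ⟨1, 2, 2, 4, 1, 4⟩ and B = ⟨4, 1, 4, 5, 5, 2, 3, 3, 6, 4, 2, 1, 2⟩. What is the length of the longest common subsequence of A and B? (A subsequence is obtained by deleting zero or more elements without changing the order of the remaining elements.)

Backtracking the LCS table gives one alignment: 1 (A1,B2) → 2 (A2,B6) → 2 (A3,B11) → 1 (A5,B12).
So the longest common subsequence has length 4.

4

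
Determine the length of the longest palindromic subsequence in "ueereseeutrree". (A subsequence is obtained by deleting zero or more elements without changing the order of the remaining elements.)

Using dp[i][j] = 2 + dp[i+1][j−1] if the ends match, else max(dp[i+1][j], dp[i][j−1]):
dp[1][14] = 9. A witness is eereeeree at positions 2,3,4,5,7,8,12,13,14.

9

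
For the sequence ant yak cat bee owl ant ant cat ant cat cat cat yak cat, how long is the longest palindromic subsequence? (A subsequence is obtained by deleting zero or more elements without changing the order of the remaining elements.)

7

Using dp[i][j] = 2 + dp[i+1][j−1] if the ends match, else max(dp[i+1][j], dp[i][j−1]):
dp[1][14] = 7. A witness is yak cat cat cat cat cat yak at positions 2,3,8,10,11,12,13.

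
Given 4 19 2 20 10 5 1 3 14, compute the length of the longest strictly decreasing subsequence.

4

Scanning left to right, the best length ending at each element is: 4→1, 19→1, 2→2, 20→1, 10→2, 5→3, 1→4, 3→4, 14→2.
So the longest decreasing subsequence has length 4, e.g. 19, 10, 5, 1.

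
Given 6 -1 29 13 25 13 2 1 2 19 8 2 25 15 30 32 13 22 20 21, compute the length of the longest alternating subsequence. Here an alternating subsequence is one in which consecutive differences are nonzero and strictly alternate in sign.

15

A longest alternating subsequence is 6, -1, 29, 13, 25, 13, 19, 8, 25, 15, 30, 13, 22, 20, 21 (positions 1,2,3,4,5,6,10,11,13,14,15,17,18,19,20); its 14 consecutive differences strictly alternate in sign, and length 15 is optimal.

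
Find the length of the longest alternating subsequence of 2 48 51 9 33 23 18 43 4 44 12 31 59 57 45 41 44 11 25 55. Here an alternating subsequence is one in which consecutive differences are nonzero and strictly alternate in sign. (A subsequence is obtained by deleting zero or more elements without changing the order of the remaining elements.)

14

A longest alternating subsequence is 2, 48, 9, 33, 23, 43, 4, 44, 12, 59, 41, 44, 11, 25 (positions 1,2,4,5,6,8,9,10,11,13,16,17,18,19); its 13 consecutive differences strictly alternate in sign, and length 14 is optimal.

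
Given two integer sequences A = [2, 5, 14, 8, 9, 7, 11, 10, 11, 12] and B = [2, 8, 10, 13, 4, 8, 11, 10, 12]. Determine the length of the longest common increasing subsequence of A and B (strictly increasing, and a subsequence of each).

A longest common strictly increasing subsequence is 2, 8, 10, 11, 12 (length 5); it appears in order in both A and B, and no longer such subsequence exists.

5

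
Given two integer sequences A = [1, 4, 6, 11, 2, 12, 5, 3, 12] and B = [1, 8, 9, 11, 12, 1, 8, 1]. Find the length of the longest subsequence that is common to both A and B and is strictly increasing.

A longest common strictly increasing subsequence is 1, 11, 12 (length 3); it appears in order in both A and B, and no longer such subsequence exists.

3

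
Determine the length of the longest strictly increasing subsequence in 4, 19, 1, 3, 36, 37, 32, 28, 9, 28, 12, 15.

5

Scanning left to right, the best length ending at each element is: 4→1, 19→2, 1→1, 3→2, 36→3, 37→4, 32→3, 28→3, 9→3, 28→4, 12→4, 15→5.
So the longest increasing subsequence has length 5, e.g. 1, 3, 9, 12, 15.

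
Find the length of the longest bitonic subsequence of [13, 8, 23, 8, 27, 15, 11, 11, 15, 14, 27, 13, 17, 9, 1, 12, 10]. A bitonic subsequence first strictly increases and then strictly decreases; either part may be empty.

One longest bitonic subsequence is 13, 23, 27, 15, 14, 13, 12, 10 (positions 1,3,5,9,10,12,16,17): it rises to 27 then falls. Length 8 is optimal.

8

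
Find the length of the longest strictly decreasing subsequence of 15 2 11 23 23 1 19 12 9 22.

Scanning left to right, the best length ending at each element is: 15→1, 2→2, 11→2, 23→1, 23→1, 1→3, 19→2, 12→3, 9→4, 22→2.
So the longest decreasing subsequence has length 4, e.g. 23, 19, 12, 9.

4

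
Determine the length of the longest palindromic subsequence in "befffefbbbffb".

9

Using dp[i][j] = 2 + dp[i+1][j−1] if the ends match, else max(dp[i+1][j], dp[i][j−1]):
dp[1][13] = 9. A witness is bffbbbffb at positions 1,3,4,8,9,10,11,12,13.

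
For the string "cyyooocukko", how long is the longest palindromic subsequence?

Using dp[i][j] = 2 + dp[i+1][j−1] if the ends match, else max(dp[i+1][j], dp[i][j−1]):
dp[1][11] = 5. A witness is coooc at positions 1,4,5,6,7.

5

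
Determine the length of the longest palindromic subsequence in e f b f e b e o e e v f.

7

Using dp[i][j] = 2 + dp[i+1][j−1] if the ends match, else max(dp[i+1][j], dp[i][j−1]):
dp[1][12] = 7. A witness is feeoeef at positions 2,5,7,8,9,10,12.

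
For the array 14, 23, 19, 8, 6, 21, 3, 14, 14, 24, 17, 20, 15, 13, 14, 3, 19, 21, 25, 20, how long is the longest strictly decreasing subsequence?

6

One longest decreasing subsequence is 23, 19, 17, 15, 13, 3 (positions 2,3,11,13,14,16), of length 6; no longer one exists.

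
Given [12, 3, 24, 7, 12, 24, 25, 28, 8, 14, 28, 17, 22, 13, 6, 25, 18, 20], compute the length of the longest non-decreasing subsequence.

One longest non-decreasing subsequence is 3, 7, 12, 24, 25, 28, 28 (positions 2,4,5,6,7,8,11), of length 7; no longer one exists.

7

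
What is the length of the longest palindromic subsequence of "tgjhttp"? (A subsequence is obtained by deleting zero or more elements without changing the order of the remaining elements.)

3

One longest palindromic subsequence is ttt (positions 1,5,6); it reads the same forward and backward, and the interval DP gives dp[1][7] = 3.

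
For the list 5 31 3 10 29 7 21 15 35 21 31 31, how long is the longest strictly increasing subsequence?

5

Let dp[i] be the longest increasing subsequence ending at position i. Then dp = [1, 2, 1, 2, 3, 2, 3, 3, 4, 4, 5, 5].
The maximum is 5; one witness is 5, 10, 15, 21, 31 at positions 1,4,8,10,11.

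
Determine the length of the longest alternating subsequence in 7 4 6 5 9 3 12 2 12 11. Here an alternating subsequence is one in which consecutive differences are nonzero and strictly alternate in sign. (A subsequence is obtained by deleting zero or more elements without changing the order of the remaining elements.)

10

Track the best alternating length ending on an up-step vs a down-step at each position: up/down = 1/1, 1/2, 3/2, 3/4, 5/1, 1/6, 7/1, 1/8, 9/1, 9/10.
The maximum over both is 10; one such subsequence is 7, 4, 6, 5, 9, 3, 12, 2, 12, 11.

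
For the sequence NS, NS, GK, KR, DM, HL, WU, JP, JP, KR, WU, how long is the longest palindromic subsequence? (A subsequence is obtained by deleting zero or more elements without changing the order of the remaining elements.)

4

One longest palindromic subsequence is WU JP JP WU (positions 7,8,9,11); it reads the same forward and backward, and the interval DP gives dp[1][11] = 4.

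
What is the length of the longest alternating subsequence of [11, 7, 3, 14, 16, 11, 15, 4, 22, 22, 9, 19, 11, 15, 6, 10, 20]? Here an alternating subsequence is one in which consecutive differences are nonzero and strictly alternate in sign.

13

A longest alternating subsequence is 11, 7, 14, 11, 15, 4, 22, 9, 19, 11, 15, 6, 10 (positions 1,2,4,6,7,8,9,11,12,13,14,15,16); its 12 consecutive differences strictly alternate in sign, and length 13 is optimal.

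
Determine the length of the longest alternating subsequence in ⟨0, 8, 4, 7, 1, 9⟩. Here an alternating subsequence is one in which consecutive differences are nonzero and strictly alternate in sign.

6

Track the best alternating length ending on an up-step vs a down-step at each position: up/down = 1/1, 2/1, 2/3, 4/3, 2/5, 6/1.
The maximum over both is 6; one such subsequence is 0, 8, 4, 7, 1, 9.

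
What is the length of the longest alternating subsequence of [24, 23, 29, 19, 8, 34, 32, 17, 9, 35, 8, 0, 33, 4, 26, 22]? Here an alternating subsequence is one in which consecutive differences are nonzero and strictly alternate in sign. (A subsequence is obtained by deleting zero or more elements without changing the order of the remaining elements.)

12

Track the best alternating length ending on an up-step vs a down-step at each position: up/down = 1/1, 1/2, 3/1, 1/4, 1/4, 5/1, 5/6, 5/6, 5/6, 7/1, 1/8, 1/8, 9/8, 9/10, 11/10, 11/12.
The maximum over both is 12; one such subsequence is 24, 23, 29, 19, 34, 32, 35, 8, 33, 4, 26, 22.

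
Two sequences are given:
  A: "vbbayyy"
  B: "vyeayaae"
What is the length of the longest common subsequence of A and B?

3

Backtracking the LCS table gives one alignment: v (A1,B1) → a (A4,B4) → y (A5,B5).
So the longest common subsequence has length 3.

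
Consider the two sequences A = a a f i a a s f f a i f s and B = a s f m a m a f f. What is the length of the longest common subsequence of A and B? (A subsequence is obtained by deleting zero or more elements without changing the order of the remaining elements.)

A longest common subsequence is afaaff (length 6); the LCS DP confirms no longer common subsequence exists.

6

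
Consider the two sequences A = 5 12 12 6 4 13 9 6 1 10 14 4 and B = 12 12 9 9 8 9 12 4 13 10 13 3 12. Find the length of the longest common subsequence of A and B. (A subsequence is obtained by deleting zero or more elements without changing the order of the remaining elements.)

Backtracking the LCS table gives one alignment: 12 (A2,B2) → 12 (A3,B7) → 4 (A5,B8) → 13 (A6,B9) → 10 (A10,B10).
So the longest common subsequence has length 5.

5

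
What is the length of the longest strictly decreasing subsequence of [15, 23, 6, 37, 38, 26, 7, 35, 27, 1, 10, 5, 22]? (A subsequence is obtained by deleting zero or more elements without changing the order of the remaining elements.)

5

One longest decreasing subsequence is 37, 35, 27, 10, 5 (positions 4,8,9,11,12), of length 5; no longer one exists.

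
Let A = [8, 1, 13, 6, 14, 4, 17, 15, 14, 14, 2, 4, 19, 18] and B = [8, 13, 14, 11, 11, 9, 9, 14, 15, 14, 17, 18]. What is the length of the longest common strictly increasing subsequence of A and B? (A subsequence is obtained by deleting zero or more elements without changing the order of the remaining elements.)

A longest common strictly increasing subsequence is 8, 13, 14, 15, 18 (length 5); it appears in order in both A and B, and no longer such subsequence exists.

5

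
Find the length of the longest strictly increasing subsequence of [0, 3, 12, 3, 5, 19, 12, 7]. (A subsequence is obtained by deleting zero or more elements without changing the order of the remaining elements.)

Let dp[i] be the longest increasing subsequence ending at position i. Then dp = [1, 2, 3, 2, 3, 4, 4, 4].
The maximum is 4; one witness is 0, 3, 12, 19 at positions 1,2,3,6.

4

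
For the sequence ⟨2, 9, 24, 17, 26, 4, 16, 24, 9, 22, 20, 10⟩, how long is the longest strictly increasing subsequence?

One longest increasing subsequence is 2, 9, 24, 26 (positions 1,2,3,5), of length 4; no longer one exists.

4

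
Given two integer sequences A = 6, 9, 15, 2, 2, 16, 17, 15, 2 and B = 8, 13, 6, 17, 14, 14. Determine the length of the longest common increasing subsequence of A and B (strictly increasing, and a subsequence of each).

For each value that appears in both, track the longest common increasing run ending there.
The best achievable length is 2; one witness is 6, 17 (A-positions 1,7, B-positions 3,4).

2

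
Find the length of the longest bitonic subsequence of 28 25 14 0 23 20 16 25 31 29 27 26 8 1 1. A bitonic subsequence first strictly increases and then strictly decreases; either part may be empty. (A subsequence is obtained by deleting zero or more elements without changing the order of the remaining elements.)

9

Let inc[i] be the LIS ending at i and dec[i] the longest strictly decreasing subsequence starting at i. inc = [1, 1, 1, 1, 2, 2, 2, 3, 4, 4, 4, 4, 2, 2, 2], dec = [7, 6, 3, 1, 5, 4, 3, 3, 6, 5, 4, 3, 2, 1, 1].
max_i inc[i]+dec[i]−1 = 9, with one witness 14, 23, 25, 31, 29, 27, 26, 8, 1.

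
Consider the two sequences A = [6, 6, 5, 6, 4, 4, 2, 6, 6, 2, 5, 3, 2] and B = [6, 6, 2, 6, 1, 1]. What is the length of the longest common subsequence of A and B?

4

Backtracking the LCS table gives one alignment: 6 (A2,B1) → 6 (A4,B2) → 2 (A7,B3) → 6 (A8,B4).
So the longest common subsequence has length 4.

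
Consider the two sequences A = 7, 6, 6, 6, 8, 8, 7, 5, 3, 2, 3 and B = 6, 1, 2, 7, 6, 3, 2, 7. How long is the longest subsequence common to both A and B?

Backtracking the LCS table gives one alignment: 7 (A1,B4) → 6 (A4,B5) → 3 (A9,B6) → 2 (A10,B7).
So the longest common subsequence has length 4.

4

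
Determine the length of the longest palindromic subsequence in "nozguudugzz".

7

Using dp[i][j] = 2 + dp[i+1][j−1] if the ends match, else max(dp[i+1][j], dp[i][j−1]):
dp[1][11] = 7. A witness is zgudugz at positions 3,4,5,7,8,9,11.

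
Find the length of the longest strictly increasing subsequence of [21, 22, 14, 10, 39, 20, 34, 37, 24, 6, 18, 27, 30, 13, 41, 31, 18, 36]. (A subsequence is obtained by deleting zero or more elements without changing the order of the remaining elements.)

7

Let dp[i] be the longest increasing subsequence ending at position i. Then dp = [1, 2, 1, 1, 3, 2, 3, 4, 3, 1, 2, 4, 5, 2, 6, 6, 3, 7].
The maximum is 7; one witness is 21, 22, 24, 27, 30, 31, 36 at positions 1,2,9,12,13,16,18.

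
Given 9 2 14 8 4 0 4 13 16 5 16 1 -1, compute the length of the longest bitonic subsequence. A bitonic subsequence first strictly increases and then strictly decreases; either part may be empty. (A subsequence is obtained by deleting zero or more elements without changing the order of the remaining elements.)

7

One longest bitonic subsequence is 2, 8, 13, 16, 5, 1, -1 (positions 2,4,8,9,10,12,13): it rises to 16 then falls. Length 7 is optimal.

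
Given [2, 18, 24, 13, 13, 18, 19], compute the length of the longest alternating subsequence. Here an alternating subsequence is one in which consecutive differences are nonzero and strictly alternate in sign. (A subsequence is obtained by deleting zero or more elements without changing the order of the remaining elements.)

Track the best alternating length ending on an up-step vs a down-step at each position: up/down = 1/1, 2/1, 2/1, 2/3, 2/3, 4/3, 4/3.
The maximum over both is 4; one such subsequence is 2, 18, 13, 18.

4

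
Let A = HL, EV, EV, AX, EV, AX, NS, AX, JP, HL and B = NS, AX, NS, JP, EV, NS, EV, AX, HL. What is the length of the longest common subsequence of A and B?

A longest common subsequence is AX, EV, NS, AX, HL (length 5); the LCS DP confirms no longer common subsequence exists.

5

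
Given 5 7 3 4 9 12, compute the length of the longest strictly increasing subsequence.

Scanning left to right, the best length ending at each element is: 5→1, 7→2, 3→1, 4→2, 9→3, 12→4.
So the longest increasing subsequence has length 4, e.g. 5, 7, 9, 12.

4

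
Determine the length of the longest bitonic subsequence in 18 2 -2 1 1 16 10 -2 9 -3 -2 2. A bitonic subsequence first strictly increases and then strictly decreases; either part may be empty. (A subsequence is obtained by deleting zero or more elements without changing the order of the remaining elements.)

One longest bitonic subsequence is -2, 1, 16, 10, 9, 2 (positions 3,4,6,7,9,12): it rises to 16 then falls. Length 6 is optimal.

6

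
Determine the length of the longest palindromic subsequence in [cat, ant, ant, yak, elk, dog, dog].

2

Using dp[i][j] = 2 + dp[i+1][j−1] if the ends match, else max(dp[i+1][j], dp[i][j−1]):
dp[1][7] = 2. A witness is dog dog at positions 6,7.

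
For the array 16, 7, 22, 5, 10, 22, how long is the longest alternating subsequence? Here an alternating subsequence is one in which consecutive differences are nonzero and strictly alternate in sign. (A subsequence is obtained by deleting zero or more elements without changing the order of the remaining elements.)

Track the best alternating length ending on an up-step vs a down-step at each position: up/down = 1/1, 1/2, 3/1, 1/4, 5/4, 5/1.
The maximum over both is 5; one such subsequence is 16, 7, 22, 5, 10.

5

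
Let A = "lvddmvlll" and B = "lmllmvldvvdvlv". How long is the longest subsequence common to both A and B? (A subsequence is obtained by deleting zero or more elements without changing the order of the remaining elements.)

Backtracking the LCS table gives one alignment: l (A1,B4) → v (A2,B6) → d (A3,B8) → d (A4,B11) → v (A6,B12) → l (A7,B13).
So the longest common subsequence has length 6.

6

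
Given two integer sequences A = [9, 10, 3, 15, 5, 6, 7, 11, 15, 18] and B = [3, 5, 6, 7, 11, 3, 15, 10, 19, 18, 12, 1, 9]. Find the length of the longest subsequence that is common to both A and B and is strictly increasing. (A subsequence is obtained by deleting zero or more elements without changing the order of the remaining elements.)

A longest common strictly increasing subsequence is 3, 5, 6, 7, 11, 15, 18 (length 7); it appears in order in both A and B, and no longer such subsequence exists.

7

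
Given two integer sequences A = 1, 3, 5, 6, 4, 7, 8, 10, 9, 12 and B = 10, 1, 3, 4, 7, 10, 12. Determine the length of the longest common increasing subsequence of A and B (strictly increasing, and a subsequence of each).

6

A longest common strictly increasing subsequence is 1, 3, 4, 7, 10, 12 (length 6); it appears in order in both A and B, and no longer such subsequence exists.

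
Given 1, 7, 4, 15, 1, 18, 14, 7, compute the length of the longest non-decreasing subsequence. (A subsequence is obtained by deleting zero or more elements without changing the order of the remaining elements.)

Let dp[i] be the longest non-decreasing subsequence ending at position i. Then dp = [1, 2, 2, 3, 2, 4, 3, 3].
The maximum is 4; one witness is 1, 7, 15, 18 at positions 1,2,4,6.

4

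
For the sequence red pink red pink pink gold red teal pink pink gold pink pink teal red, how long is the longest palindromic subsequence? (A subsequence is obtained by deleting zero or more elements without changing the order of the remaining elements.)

10

One longest palindromic subsequence is red pink pink gold pink pink gold pink pink red (positions 1,4,5,6,9,10,11,12,13,15); it reads the same forward and backward, and the interval DP gives dp[1][15] = 10.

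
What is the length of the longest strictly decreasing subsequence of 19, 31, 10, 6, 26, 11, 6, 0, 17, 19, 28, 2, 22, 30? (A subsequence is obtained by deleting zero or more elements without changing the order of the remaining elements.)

5

One longest decreasing subsequence is 31, 26, 11, 6, 0 (positions 2,5,6,7,8), of length 5; no longer one exists.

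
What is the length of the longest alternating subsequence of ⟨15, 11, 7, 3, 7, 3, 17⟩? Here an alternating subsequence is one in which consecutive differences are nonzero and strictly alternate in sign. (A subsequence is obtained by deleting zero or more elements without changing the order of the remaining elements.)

Track the best alternating length ending on an up-step vs a down-step at each position: up/down = 1/1, 1/2, 1/2, 1/2, 3/2, 1/4, 5/1.
The maximum over both is 5; one such subsequence is 15, 3, 7, 3, 17.

5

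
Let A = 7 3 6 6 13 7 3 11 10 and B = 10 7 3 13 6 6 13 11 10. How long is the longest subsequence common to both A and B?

7

A longest common subsequence is 7, 3, 6, 6, 13, 11, 10 (length 7); the LCS DP confirms no longer common subsequence exists.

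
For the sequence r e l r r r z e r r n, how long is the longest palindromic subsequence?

Using dp[i][j] = 2 + dp[i+1][j−1] if the ends match, else max(dp[i+1][j], dp[i][j−1]):
dp[1][11] = 7. A witness is rerrrer at positions 1,2,4,5,6,8,10.

7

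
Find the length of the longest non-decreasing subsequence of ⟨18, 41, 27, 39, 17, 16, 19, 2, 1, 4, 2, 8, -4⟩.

Let dp[i] be the longest non-decreasing subsequence ending at position i. Then dp = [1, 2, 2, 3, 1, 1, 2, 1, 1, 2, 2, 3, 1].
The maximum is 3; one witness is 18, 27, 39 at positions 1,3,4.

3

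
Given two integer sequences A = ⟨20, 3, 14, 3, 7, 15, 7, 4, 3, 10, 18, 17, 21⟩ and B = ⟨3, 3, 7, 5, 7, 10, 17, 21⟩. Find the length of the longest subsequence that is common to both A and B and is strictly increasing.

For each value that appears in both, track the longest common increasing run ending there.
The best achievable length is 5; one witness is 3, 7, 10, 17, 21 (A-positions 2,5,10,12,13, B-positions 1,3,6,7,8).

5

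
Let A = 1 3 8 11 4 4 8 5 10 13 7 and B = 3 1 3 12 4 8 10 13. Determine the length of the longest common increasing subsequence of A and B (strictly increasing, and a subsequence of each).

6

A longest common strictly increasing subsequence is 1, 3, 4, 8, 10, 13 (length 6); it appears in order in both A and B, and no longer such subsequence exists.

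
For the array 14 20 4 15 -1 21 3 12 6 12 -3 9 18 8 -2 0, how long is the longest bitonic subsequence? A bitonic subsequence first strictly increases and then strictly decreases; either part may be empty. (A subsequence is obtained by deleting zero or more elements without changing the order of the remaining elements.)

7

One longest bitonic subsequence is 14, 20, 15, 12, 9, 8, 0 (positions 1,2,4,10,12,14,16): it rises to 20 then falls. Length 7 is optimal.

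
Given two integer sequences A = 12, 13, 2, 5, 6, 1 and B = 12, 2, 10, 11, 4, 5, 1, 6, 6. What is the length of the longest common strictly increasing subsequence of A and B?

3

For each value that appears in both, track the longest common increasing run ending there.
The best achievable length is 3; one witness is 2, 5, 6 (A-positions 3,4,5, B-positions 2,6,8).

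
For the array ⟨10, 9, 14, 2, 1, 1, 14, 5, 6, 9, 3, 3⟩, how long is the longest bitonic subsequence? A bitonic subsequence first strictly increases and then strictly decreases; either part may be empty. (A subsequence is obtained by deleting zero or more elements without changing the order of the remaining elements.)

One longest bitonic subsequence is 2, 5, 6, 9, 3 (positions 4,8,9,10,12): it rises to 9 then falls. Length 5 is optimal.

5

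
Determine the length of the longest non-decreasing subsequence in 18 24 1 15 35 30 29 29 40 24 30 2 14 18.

One longest non-decreasing subsequence is 18, 24, 29, 29, 40 (positions 1,2,7,8,9), of length 5; no longer one exists.

5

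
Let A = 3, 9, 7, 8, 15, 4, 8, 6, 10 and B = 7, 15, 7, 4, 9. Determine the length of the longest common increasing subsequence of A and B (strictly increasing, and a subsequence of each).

2

A longest common strictly increasing subsequence is 7, 15 (length 2); it appears in order in both A and B, and no longer such subsequence exists.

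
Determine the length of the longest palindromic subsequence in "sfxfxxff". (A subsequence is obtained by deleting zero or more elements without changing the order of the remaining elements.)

One longest palindromic subsequence is ffxxff (positions 2,4,5,6,7,8); it reads the same forward and backward, and the interval DP gives dp[1][8] = 6.

6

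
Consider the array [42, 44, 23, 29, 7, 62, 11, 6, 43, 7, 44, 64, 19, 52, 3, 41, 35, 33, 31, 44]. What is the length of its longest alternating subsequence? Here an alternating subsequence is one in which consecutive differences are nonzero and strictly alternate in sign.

16

Track the best alternating length ending on an up-step vs a down-step at each position: up/down = 1/1, 2/1, 1/3, 4/3, 1/5, 6/1, 6/7, 1/7, 8/7, 8/9, 10/7, 10/1, 10/11, 12/11, 1/13, 14/13, 14/15, 14/15, 14/15, 16/13.
The maximum over both is 16; one such subsequence is 42, 44, 23, 29, 7, 62, 11, 43, 7, 44, 19, 52, 3, 41, 35, 44.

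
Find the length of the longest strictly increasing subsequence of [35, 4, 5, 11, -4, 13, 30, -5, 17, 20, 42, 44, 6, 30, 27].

Scanning left to right, the best length ending at each element is: 35→1, 4→1, 5→2, 11→3, -4→1, 13→4, 30→5, -5→1, 17→5, 20→6, 42→7, 44→8, 6→3, 30→7, 27→7.
So the longest increasing subsequence has length 8, e.g. 4, 5, 11, 13, 17, 20, 42, 44.

8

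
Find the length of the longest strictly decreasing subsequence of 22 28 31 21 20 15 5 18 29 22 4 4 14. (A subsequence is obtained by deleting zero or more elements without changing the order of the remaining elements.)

One longest decreasing subsequence is 22, 21, 20, 15, 5, 4 (positions 1,4,5,6,7,11), of length 6; no longer one exists.

6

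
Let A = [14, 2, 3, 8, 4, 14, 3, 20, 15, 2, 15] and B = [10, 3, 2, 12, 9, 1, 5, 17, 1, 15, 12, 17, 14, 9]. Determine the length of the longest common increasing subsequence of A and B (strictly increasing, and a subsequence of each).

For each value that appears in both, track the longest common increasing run ending there.
The best achievable length is 2; one witness is 3, 15 (A-positions 3,9, B-positions 2,10).

2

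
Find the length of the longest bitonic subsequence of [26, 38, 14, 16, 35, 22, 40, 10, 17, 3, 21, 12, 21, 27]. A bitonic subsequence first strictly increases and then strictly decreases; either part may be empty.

6

Let inc[i] be the LIS ending at i and dec[i] the longest strictly decreasing subsequence starting at i. inc = [1, 2, 1, 2, 3, 3, 4, 1, 3, 1, 4, 2, 4, 5], dec = [4, 5, 3, 3, 4, 3, 3, 2, 2, 1, 2, 1, 1, 1].
max_i inc[i]+dec[i]−1 = 6, with one witness 26, 38, 35, 22, 21, 12.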